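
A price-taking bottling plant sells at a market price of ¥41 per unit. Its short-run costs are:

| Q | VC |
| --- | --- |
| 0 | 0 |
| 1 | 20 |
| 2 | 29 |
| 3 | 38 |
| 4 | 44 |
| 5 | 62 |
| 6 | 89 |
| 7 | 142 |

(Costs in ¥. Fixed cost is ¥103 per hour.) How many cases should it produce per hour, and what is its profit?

Tabulate TR − TC: Q=0: -103; Q=1: -82; Q=2: -50; Q=3: -18; Q=4: 17; Q=5: 40; Q=6: 54; Q=7: 42.
Profit is maximized at Q = 6. AVC there is 89/6 = ¥14.83 ≤ P, so producing beats shutting down (which would give -¥103).

Q = 6; profit = ¥54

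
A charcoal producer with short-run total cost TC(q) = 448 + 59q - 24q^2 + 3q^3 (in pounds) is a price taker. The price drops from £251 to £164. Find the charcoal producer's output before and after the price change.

Output falls from 8 to 7

AVC = 59 - 24q + 3q^2, minimized at q = 4 where min AVC = £11. MC = 59 - 48q + 9q^2.
With P = £251 above the shutdown price, P = MC gives q = 8.
At P = £164 ≥ min AVC, set P = MC: q = 7. The firm stays open but cuts output.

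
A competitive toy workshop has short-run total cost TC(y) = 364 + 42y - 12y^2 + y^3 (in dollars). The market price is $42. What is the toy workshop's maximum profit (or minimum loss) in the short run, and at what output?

Profit = -$108 at y = 8

AVC = 42 - 12y + y^2 has its minimum $6 at y = 6; price $42 clears that bar, so the firm operates.
MC = 42 - 24y + 3y^2. Setting P = MC and taking the root on the rising branch gives y* = 8.
TR = 42·8 = 336. TC = 364 + 80 = 444. Profit = 336 − 444 = -$108.
Shutting down would mean losing the fixed cost of $364, so operating at a loss of $108 is better by $256.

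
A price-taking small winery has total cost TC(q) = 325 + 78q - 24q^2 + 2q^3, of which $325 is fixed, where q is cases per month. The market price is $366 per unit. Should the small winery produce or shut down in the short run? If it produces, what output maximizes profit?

Strip out fixed cost: VC = 78q - 24q^2 + 2q^3. Then AVC = 78 - 24q + 2q^2 and MC = 78 - 48q + 6q^2.
AVC hits its minimum where MC = AVC, at q = 6, giving min AVC = 78 - 24·6 + 2·6^2 = $6.
P = $366 exceeds min AVC = $6, so the firm stays open.
Solving P = MC: -288 - 48q + 6q^2 = 0 ⇒ q = -4 or 12. On the upward-sloping branch, q* = 12.
Check: AVC at q = 12 is $78 ≤ P, so revenue covers variable cost.
Profit = P·q − TC = 366·12 − 1261 = $3131.

Produce at q = 12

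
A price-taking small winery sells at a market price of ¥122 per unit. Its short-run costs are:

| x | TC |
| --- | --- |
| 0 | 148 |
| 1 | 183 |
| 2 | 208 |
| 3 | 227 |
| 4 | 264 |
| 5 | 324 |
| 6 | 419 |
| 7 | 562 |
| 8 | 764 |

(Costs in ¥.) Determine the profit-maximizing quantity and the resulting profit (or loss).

x = 6; profit = ¥313

Profit at each row (π = 122x − TC): x=0: -148; x=1: -61; x=2: 36; x=3: 139; x=4: 224; x=5: 286; x=6: 313; x=7: 292; x=8: 212.
Profit is maximized at x = 6. AVC there is 271/6 = ¥45.17 ≤ P, so producing beats shutting down (which would give -¥148).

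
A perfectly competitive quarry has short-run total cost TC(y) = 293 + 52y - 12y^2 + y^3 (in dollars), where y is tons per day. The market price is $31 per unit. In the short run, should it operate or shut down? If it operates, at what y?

Produce at y = 7

Strip out fixed cost: VC = 52y - 12y^2 + y^3. Then AVC = 52 - 12y + y^2 and MC = 52 - 24y + 3y^2.
AVC hits its minimum where MC = AVC, at y = 6, giving min AVC = 52 - 12·6 + 6^2 = $16.
Because $31 ≥ $16, revenue can cover variable cost; the firm operates.
Set P = MC: 31 = 52 - 24y + 3y^2 → 21 - 24y + 3y^2 = 0. The roots are y = 1 and y = 7; the profit-maximizing output is on the rising part of MC, so y* = 7.
Check: AVC at y = 7 is $17 ≤ P, so revenue covers variable cost.
Profit = P·y − TC = 31·7 − 412 = -$195, a loss, but smaller than the $293 fixed cost the firm would lose by shutting down.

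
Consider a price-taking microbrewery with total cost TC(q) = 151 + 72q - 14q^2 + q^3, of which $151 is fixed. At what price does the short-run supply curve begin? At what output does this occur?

Short-run supply begins at min AVC. From VC = 72q - 14q^2 + q^3, AVC = 72 - 14q + q^2.
At the minimum of AVC, MC = AVC. MC = 72 - 28q + 3q^2; setting MC = AVC gives 2q^2 - 14q = 0, so q = 7. min AVC = 23.
So the shutdown price is $23.

$23 per unit, at q = 7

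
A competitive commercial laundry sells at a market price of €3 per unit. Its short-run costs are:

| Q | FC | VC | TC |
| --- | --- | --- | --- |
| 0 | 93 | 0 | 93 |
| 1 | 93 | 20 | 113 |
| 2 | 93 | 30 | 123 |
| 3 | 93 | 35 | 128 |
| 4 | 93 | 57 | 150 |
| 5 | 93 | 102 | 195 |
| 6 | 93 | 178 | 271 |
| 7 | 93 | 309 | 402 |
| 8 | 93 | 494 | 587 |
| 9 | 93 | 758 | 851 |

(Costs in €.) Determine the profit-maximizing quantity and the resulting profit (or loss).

Profit at each row (π = 3Q − TC): Q=0: -93; Q=1: -110; Q=2: -117; Q=3: -119; Q=4: -138; Q=5: -180; Q=6: -253; Q=7: -381; Q=8: -563; Q=9: -824.
Profit is highest at Q = 0. Equivalently, the lowest AVC in the table is 35/3 ≈ €11.67 at Q = 3, and P = €3 falls below it — price never covers variable cost, so the firm shuts down and loses only its fixed cost.

Q = 0 (shut down); profit = -€93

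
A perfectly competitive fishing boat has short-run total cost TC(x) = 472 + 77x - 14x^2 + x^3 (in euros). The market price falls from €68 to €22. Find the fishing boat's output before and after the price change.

Output falls from 9 to 0 (the firm shuts down)

MC = 77 - 28x + 3x^2; the shutdown threshold is min AVC = €28 (at x = 7).
With P = €68 above the shutdown price, P = MC gives x = 9.
At P = €22 < min AVC = €28, price no longer covers variable cost at any output, so the firm shuts down: x = 0.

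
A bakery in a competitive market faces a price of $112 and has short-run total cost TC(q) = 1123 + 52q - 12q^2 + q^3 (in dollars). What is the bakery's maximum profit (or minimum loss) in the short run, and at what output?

AVC = 52 - 12q + q^2 has its minimum $16 at q = 6; price $112 clears that bar, so the firm operates.
With MC = 52 - 24q + 3q^2, P = MC on the upward-sloping part at q* = 10.
TR = 112·10 = 1120. TC = 1123 + 320 = 1443. Profit = 1120 − 1443 = -$323.
That loss of $323 beats the $1123 the firm would lose by shutting down; producing recovers $800 of fixed cost.

Profit = -$323 at q = 10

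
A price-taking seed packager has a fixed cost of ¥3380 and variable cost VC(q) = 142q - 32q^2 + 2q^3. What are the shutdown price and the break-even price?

Shutdown price = min AVC. AVC = 142 - 32q + 2q^2, with vertex at q = 8 and minimum ¥14.
ATC = 3380/q + 142 - 32q + 2q^2. Setting dATC/dq = −3380/q^2 − 32 + 4q = 0 gives q = 13 (since 4·13^3 − 32·13^2 = 3380).
min ATC = 3380/13 + 142 − 32·13 + 2·13^2 = ¥324. That is the break-even price.
For ¥14 ≤ P < ¥324 the firm produces at a loss; below ¥14 it shuts down.

Shutdown price = ¥14; break-even price = ¥324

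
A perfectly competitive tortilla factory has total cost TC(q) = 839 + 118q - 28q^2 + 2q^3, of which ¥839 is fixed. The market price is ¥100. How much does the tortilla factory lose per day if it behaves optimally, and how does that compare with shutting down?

AVC = 118 - 28q + 2q^2; min AVC = ¥20 at q = 7. Since P = ¥100 ≥ min AVC, the firm produces.
MC = 118 - 56q + 6q^2. Setting P = MC and taking the root on the rising branch gives q* = 9.
TR = 100·9 = 900. TC = 839 + 252 = 1091. Profit = 900 − 1091 = -¥191.
Shutting down would mean losing the fixed cost of ¥839, so operating at a loss of ¥191 is better by ¥648.

Profit = -¥191 at q = 9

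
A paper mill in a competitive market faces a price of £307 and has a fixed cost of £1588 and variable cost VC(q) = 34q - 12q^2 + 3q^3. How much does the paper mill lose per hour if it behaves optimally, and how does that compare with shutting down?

Profit = -£118 at q = 7

AVC = 34 - 12q + 3q^2 has its minimum £22 at q = 2; price £307 clears that bar, so the firm operates.
MC = 34 - 24q + 9q^2. Setting P = MC and taking the root on the rising branch gives q* = 7.
TR = 307·7 = 2149. TC = 1588 + 679 = 2267. Profit = 2149 − 2267 = -£118.
That loss of £118 beats the £1588 the firm would lose by shutting down; producing recovers £1470 of fixed cost.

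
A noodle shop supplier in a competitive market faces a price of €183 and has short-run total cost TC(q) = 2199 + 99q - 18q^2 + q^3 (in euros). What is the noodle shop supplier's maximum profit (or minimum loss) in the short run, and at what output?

AVC = 99 - 18q + q^2; min AVC = €18 at q = 9. Since P = €183 ≥ min AVC, the firm produces.
MC = 99 - 36q + 3q^2. Setting P = MC and taking the root on the rising branch gives q* = 14.
TR = 183·14 = 2562. TC = 2199 + 602 = 2801. Profit = 2562 − 2801 = -€239.
Shutting down would mean losing the fixed cost of €2199, so operating at a loss of €239 is better by €1960.

Profit = -€239 at q = 14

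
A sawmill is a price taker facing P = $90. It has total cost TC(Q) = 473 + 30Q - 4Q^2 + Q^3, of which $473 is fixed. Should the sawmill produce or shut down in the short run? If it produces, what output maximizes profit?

Produce at Q = 6

Strip out fixed cost: VC = 30Q - 4Q^2 + Q^3. Then AVC = 30 - 4Q + Q^2 and MC = 30 - 8Q + 3Q^2.
AVC is minimized where dAVC/dQ = -4 + 2Q = 0, at Q = 2; min AVC = 30 - 4·2 + 2^2 = $26.
P = $90 exceeds min AVC = $26, so the firm stays open.
Set P = MC: 90 = 30 - 8Q + 3Q^2 → -60 - 8Q + 3Q^2 = 0. The roots are Q = -10/3 and Q = 6; the profit-maximizing output is on the rising part of MC, so Q* = 6.
Check: AVC at Q = 6 is $42 ≤ P, so revenue covers variable cost.
Profit = P·Q − TC = 90·6 − 725 = -$185, a loss, but smaller than the $473 fixed cost the firm would lose by shutting down.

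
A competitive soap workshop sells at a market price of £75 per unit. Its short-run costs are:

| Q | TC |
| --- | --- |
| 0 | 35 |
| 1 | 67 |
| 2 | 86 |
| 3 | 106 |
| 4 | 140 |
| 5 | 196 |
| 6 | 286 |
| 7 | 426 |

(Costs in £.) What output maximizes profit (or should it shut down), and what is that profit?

Q = 5; profit = £179

Compute π = P·Q − TC at each output: Q=0: -35; Q=1: 8; Q=2: 64; Q=3: 119; Q=4: 160; Q=5: 179; Q=6: 164; Q=7: 99.
Profit is maximized at Q = 5. AVC there is 161/5 = £32.20 ≤ P, so producing beats shutting down (which would give -£35).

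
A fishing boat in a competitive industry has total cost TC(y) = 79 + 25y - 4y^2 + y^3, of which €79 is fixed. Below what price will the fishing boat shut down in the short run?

The firm shuts down when price falls below the minimum of average variable cost. AVC = VC/y = 25 - 4y + y^2.
At the minimum of AVC, MC = AVC. MC = 25 - 8y + 3y^2; setting MC = AVC gives 2y^2 - 4y = 0, so y = 2. min AVC = 21.
For P < €21 the firm produces nothing.

€21 per unit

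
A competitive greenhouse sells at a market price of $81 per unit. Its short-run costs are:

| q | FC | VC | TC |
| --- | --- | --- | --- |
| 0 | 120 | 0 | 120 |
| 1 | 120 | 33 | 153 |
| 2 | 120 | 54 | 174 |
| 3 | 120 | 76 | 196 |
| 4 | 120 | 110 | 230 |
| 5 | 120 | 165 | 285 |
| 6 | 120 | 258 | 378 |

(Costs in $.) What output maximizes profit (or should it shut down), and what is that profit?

Compute π = P·q − TC at each output: q=0: -120; q=1: -72; q=2: -12; q=3: 47; q=4: 94; q=5: 120; q=6: 108.
Profit is maximized at q = 5. AVC there is 165/5 = $33 ≤ P, so producing beats shutting down (which would give -$120).

q = 5; profit = $120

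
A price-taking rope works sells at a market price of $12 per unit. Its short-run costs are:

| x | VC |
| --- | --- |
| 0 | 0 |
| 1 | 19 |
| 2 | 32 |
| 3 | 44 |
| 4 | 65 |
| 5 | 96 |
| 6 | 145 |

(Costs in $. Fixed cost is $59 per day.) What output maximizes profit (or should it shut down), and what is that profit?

Compute π = P·x − TC at each output: x=0: -59; x=1: -66; x=2: -67; x=3: -67; x=4: -76; x=5: -95; x=6: -132.
Profit is highest at x = 0. Equivalently, the lowest AVC in the table is 44/3 ≈ $14.67 at x = 3, and P = $12 falls below it — price never covers variable cost, so the firm shuts down and loses only its fixed cost.

x = 0 (shut down); profit = -$59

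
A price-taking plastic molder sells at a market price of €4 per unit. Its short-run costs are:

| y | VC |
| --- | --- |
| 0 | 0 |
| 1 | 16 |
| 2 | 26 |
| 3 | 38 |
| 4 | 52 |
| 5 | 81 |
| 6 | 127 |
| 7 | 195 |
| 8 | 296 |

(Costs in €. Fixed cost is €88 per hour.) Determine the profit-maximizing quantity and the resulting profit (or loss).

y = 0 (shut down); profit = -€88

Compute π = P·y − TC at each output: y=0: -88; y=1: -100; y=2: -106; y=3: -114; y=4: -124; y=5: -149; y=6: -191; y=7: -255; y=8: -352.
Profit is highest at y = 0. Equivalently, the lowest AVC in the table is 38/3 ≈ €12.67 at y = 3, and P = €4 falls below it — price never covers variable cost, so the firm shuts down and loses only its fixed cost.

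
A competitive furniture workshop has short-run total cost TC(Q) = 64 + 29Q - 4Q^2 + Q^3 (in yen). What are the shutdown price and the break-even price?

Shutdown price = min AVC. AVC = 29 - 4Q + Q^2, with vertex at Q = 2 and minimum ¥25.
ATC = 64/Q + 29 - 4Q + Q^2. Setting dATC/dQ = −64/Q^2 − 4 + 2Q = 0 gives Q = 4 (since 2·4^3 − 4·4^2 = 64).
min ATC = 64/4 + 29 − 4·4 + 4^2 = ¥45. That is the break-even price.
For ¥25 ≤ P < ¥45 the firm produces at a loss; below ¥25 it shuts down.

Shutdown price = ¥25; break-even price = ¥45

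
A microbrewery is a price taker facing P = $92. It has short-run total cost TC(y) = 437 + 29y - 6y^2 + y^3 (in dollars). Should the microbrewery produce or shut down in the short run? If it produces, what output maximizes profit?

From TC, MC = TC'(y) = 29 - 12y + 3y^2 and AVC = VC/y = 29 - 6y + y^2.
AVC hits its minimum where MC = AVC, at y = 3, giving min AVC = 29 - 6·3 + 3^2 = $20.
P = $92 exceeds min AVC = $20, so the firm stays open.
Solving P = MC: -63 - 12y + 3y^2 = 0 ⇒ y = -3 or 7. On the upward-sloping branch, y* = 7.
Check: AVC at y = 7 is $36 ≤ P, so revenue covers variable cost.
Profit = P·y − TC = 92·7 − 689 = -$45, a loss, but smaller than the $437 fixed cost the firm would lose by shutting down.

Produce at y = 7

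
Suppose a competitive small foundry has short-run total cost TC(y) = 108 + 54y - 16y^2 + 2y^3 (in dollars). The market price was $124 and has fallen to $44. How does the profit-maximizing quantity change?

MC = 54 - 32y + 6y^2; the shutdown threshold is min AVC = $22 (at y = 4).
With P = $124 above the shutdown price, P = MC gives y = 7.
At P = $44 ≥ min AVC, set P = MC: y = 5. The firm stays open but cuts output.

Output falls from 7 to 5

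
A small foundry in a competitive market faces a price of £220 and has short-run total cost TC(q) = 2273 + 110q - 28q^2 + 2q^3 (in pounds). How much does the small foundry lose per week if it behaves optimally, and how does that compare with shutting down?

AVC = 110 - 28q + 2q^2 has its minimum £12 at q = 7; price £220 clears that bar, so the firm operates.
MC = 110 - 56q + 6q^2. Setting P = MC and taking the root on the rising branch gives q* = 11.
TR = 220·11 = 2420. TC = 2273 + 484 = 2757. Profit = 2420 − 2757 = -£337.
Shutting down would mean losing the fixed cost of £2273, so operating at a loss of £337 is better by £1936.

Profit = -£337 at q = 11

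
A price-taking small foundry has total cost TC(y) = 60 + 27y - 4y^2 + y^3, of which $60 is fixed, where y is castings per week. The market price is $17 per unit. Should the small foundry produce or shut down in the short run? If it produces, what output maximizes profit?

Strip out fixed cost: VC = 27y - 4y^2 + y^3. Then AVC = 27 - 4y + y^2 and MC = 27 - 8y + 3y^2.
AVC is minimized where dAVC/dy = -4 + 2y = 0, at y = 2; min AVC = 27 - 4·2 + 2^2 = $23.
With P < min AVC ($17 < $23), every unit sold adds to the loss.
Shutting down limits the loss to fixed cost, $60.

Shut down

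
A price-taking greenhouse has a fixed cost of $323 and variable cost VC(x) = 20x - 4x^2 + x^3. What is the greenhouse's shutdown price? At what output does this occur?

Short-run supply begins at min AVC. From VC = 20x - 4x^2 + x^3, AVC = 20 - 4x + x^2.
dAVC/dx = -4 + 2x = 0 gives x = 2. min AVC = 20 - 4·2 + 2^2 = 16.
For P < $16 the firm produces nothing.

$16 per unit, at x = 2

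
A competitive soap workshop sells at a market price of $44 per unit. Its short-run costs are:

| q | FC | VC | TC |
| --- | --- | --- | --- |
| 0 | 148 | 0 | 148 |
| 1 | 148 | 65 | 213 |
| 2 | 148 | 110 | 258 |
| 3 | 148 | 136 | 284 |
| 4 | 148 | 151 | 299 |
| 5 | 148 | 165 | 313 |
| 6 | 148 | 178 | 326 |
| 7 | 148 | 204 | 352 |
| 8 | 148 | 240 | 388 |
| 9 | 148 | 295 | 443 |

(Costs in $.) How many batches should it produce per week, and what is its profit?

q = 8; profit = -$36

Profit at each row (π = 44q − TC): q=0: -148; q=1: -169; q=2: -170; q=3: -152; q=4: -123; q=5: -93; q=6: -62; q=7: -44; q=8: -36; q=9: -47.
Profit is maximized at q = 8. AVC there is 240/8 = $30 ≤ P, so producing beats shutting down (which would give -$148).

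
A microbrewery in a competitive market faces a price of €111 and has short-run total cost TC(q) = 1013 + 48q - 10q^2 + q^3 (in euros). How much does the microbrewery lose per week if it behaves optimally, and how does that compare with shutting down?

Profit = -€365 at q = 9

AVC = 48 - 10q + q^2; min AVC = €23 at q = 5. Since P = €111 ≥ min AVC, the firm produces.
MC = 48 - 20q + 3q^2. Setting P = MC and taking the root on the rising branch gives q* = 9.
TR = 111·9 = 999. TC = 1013 + 351 = 1364. Profit = 999 − 1364 = -€365.
Shutting down would mean losing the fixed cost of €1013, so operating at a loss of €365 is better by €648.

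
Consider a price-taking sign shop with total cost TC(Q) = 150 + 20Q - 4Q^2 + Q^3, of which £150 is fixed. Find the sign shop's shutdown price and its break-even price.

Shutdown price = £16; break-even price = £55

AVC = 20 - 4Q + Q^2; minimized at Q = 2, giving min AVC = £16. That is the shutdown price.
ATC = 150/Q + 20 - 4Q + Q^2. Setting dATC/dQ = −150/Q^2 − 4 + 2Q = 0 gives Q = 5 (since 2·5^3 − 4·5^2 = 150).
min ATC = 150/5 + 20 − 4·5 + 5^2 = £55. That is the break-even price.
Between these two prices the firm operates at a loss; above £55 it earns a profit.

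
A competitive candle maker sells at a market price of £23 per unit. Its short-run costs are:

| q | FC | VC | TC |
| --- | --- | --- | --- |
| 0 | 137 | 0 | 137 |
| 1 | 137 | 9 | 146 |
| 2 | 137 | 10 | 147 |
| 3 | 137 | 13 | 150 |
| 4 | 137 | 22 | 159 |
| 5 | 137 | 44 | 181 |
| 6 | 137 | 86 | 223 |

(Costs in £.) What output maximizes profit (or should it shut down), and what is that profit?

q = 5; profit = -£66

Tabulate TR − TC: q=0: -137; q=1: -123; q=2: -101; q=3: -81; q=4: -67; q=5: -66; q=6: -85.
Profit is maximized at q = 5. AVC there is 44/5 = £8.80 ≤ P, so producing beats shutting down (which would give -£137).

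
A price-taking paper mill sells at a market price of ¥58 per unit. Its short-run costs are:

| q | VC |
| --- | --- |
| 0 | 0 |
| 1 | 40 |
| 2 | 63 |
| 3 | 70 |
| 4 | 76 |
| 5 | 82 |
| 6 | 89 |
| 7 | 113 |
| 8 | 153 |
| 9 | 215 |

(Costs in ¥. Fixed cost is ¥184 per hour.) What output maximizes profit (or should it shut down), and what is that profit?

q = 8; profit = ¥127

Profit at each row (π = 58q − TC): q=0: -184; q=1: -166; q=2: -131; q=3: -80; q=4: -28; q=5: 24; q=6: 75; q=7: 109; q=8: 127; q=9: 123.
Profit is maximized at q = 8. AVC there is 153/8 = ¥19.12 ≤ P, so producing beats shutting down (which would give -¥184).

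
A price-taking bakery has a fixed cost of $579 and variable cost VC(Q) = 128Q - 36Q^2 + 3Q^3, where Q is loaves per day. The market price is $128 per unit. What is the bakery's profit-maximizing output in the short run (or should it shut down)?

Produce at Q = 8

Strip out fixed cost: VC = 128Q - 36Q^2 + 3Q^3. Then AVC = 128 - 36Q + 3Q^2 and MC = 128 - 72Q + 9Q^2.
The AVC parabola has its vertex at Q = 36/6 = 6, where AVC = 128 - 36·6 + 3·6^2 = $20.
Since P = $128 ≥ min AVC = $20, price covers variable cost and the firm should produce.
P = MC gives -72Q + 9Q^2 = 0, with roots 0 and 8. Take the larger (rising MC): Q* = 8.
Check: AVC at Q = 8 is $32 ≤ P, so revenue covers variable cost.
Profit = P·Q − TC = 128·8 − 835 = $189.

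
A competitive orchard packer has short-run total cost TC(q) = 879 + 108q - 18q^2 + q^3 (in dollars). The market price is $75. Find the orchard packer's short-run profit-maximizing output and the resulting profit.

AVC = 108 - 18q + q^2; min AVC = $27 at q = 9. Since P = $75 ≥ min AVC, the firm produces.
MC = 108 - 36q + 3q^2. Setting P = MC and taking the root on the rising branch gives q* = 11.
TR = 75·11 = 825. TC = 879 + 341 = 1220. Profit = 825 − 1220 = -$395.
That loss of $395 beats the $879 the firm would lose by shutting down; producing recovers $484 of fixed cost.

Profit = -$395 at q = 11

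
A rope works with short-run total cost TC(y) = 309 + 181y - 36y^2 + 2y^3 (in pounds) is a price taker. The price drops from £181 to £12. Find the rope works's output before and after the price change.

MC = 181 - 72y + 6y^2; the shutdown threshold is min AVC = £19 (at y = 9).
With P = £181 above the shutdown price, P = MC gives y = 12.
At P = £12 < min AVC = £19, price no longer covers variable cost at any output, so the firm shuts down: y = 0.

Output falls from 12 to 0 (the firm shuts down)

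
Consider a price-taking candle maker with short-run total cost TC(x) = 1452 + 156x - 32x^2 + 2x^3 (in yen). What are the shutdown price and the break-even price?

Shutdown price = ¥28; break-even price = ¥178

Shutdown price = min AVC. AVC = 156 - 32x + 2x^2, with vertex at x = 8 and minimum ¥28.
ATC = 1452/x + 156 - 32x + 2x^2. Setting dATC/dx = −1452/x^2 − 32 + 4x = 0 gives x = 11 (since 4·11^3 − 32·11^2 = 1452).
min ATC = 1452/11 + 156 − 32·11 + 2·11^2 = ¥178. That is the break-even price.
For ¥28 ≤ P < ¥178 the firm produces at a loss; below ¥28 it shuts down.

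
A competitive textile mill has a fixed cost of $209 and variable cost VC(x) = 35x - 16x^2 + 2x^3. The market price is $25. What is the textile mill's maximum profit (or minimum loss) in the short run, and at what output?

Profit = -$109 at x = 5

AVC = 35 - 16x + 2x^2; min AVC = $3 at x = 4. Since P = $25 ≥ min AVC, the firm produces.
With MC = 35 - 32x + 6x^2, P = MC on the upward-sloping part at x* = 5.
TR = 25·5 = 125. TC = 209 + 25 = 234. Profit = 125 − 234 = -$109.
That loss of $109 beats the $209 the firm would lose by shutting down; producing recovers $100 of fixed cost.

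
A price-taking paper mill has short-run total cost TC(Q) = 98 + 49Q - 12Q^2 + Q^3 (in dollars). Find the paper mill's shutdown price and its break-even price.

Shutdown price = min AVC. AVC = 49 - 12Q + Q^2, with vertex at Q = 6 and minimum $13.
ATC = 98/Q + 49 - 12Q + Q^2. Setting dATC/dQ = −98/Q^2 − 12 + 2Q = 0 gives Q = 7 (since 2·7^3 − 12·7^2 = 98).
min ATC = 98/7 + 49 − 12·7 + 7^2 = $28. That is the break-even price.
Between these two prices the firm operates at a loss; above $28 it earns a profit.

Shutdown price = $13; break-even price = $28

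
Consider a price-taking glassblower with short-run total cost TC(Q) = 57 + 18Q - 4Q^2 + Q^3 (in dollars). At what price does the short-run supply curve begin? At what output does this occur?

The firm shuts down when price falls below the minimum of average variable cost. AVC = VC/Q = 18 - 4Q + Q^2.
At the minimum of AVC, MC = AVC. MC = 18 - 8Q + 3Q^2; setting MC = AVC gives 2Q^2 - 4Q = 0, so Q = 2. min AVC = 14.
For P < $14 the firm produces nothing.

$14 per unit, at Q = 2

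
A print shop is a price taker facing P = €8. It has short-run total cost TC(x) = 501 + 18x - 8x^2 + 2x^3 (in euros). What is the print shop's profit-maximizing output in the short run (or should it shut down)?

Shut down

From TC, MC = TC'(x) = 18 - 16x + 6x^2 and AVC = VC/x = 18 - 8x + 2x^2.
AVC hits its minimum where MC = AVC, at x = 2, giving min AVC = 18 - 8·2 + 2·2^2 = €10.
Since P = €8 < min AVC = €10, price fails to cover variable cost at any output.
Shutting down limits the loss to fixed cost, €501.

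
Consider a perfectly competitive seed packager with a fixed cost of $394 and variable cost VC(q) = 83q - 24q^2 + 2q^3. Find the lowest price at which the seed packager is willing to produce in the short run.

$11 per unit

The firm shuts down when price falls below the minimum of average variable cost. AVC = VC/q = 83 - 24q + 2q^2.
At the minimum of AVC, MC = AVC. MC = 83 - 48q + 6q^2; setting MC = AVC gives 4q^2 - 24q = 0, so q = 6. min AVC = 11.
For P < $11 the firm produces nothing.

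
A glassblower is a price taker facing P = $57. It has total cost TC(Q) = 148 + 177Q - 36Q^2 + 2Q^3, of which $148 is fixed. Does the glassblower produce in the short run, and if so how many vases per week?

Variable cost is VC = 177Q - 36Q^2 + 2Q^3, so AVC = VC/Q = 177 - 36Q + 2Q^2 and MC = dTC/dQ = 177 - 72Q + 6Q^2.
AVC is minimized where dAVC/dQ = -36 + 4Q = 0, at Q = 9; min AVC = 177 - 36·9 + 2·9^2 = $15.
P = $57 exceeds min AVC = $15, so the firm stays open.
P = MC gives 120 - 72Q + 6Q^2 = 0, with roots 2 and 10. Take the larger (rising MC): Q* = 10.
Check: AVC at Q = 10 is $17 ≤ P, so revenue covers variable cost.
Profit = P·Q − TC = 57·10 − 318 = $252.

Produce at Q = 10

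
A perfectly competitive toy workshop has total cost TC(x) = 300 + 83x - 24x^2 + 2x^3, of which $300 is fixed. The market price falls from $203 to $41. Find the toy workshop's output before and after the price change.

MC = 83 - 48x + 6x^2; the shutdown threshold is min AVC = $11 (at x = 6).
With P = $203 above the shutdown price, P = MC gives x = 10.
At P = $41 ≥ min AVC, set P = MC: x = 7. The firm stays open but cuts output.

Output falls from 10 to 7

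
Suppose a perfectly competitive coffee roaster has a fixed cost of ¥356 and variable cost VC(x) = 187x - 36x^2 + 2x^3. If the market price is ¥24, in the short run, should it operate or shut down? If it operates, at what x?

Shut down

From TC, MC = TC'(x) = 187 - 72x + 6x^2 and AVC = VC/x = 187 - 36x + 2x^2.
AVC hits its minimum where MC = AVC, at x = 9, giving min AVC = 187 - 36·9 + 2·9^2 = ¥25.
Since P = ¥24 < min AVC = ¥25, price fails to cover variable cost at any output.
The firm minimizes its loss by shutting down and losing only its fixed cost of ¥356.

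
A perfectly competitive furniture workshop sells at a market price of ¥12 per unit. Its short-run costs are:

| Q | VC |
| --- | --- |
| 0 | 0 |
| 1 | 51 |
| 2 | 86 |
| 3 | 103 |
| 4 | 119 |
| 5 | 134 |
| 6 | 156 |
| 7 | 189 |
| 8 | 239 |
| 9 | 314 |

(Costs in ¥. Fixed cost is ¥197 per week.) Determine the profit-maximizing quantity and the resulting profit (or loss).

Profit at each row (π = 12Q − TC): Q=0: -197; Q=1: -236; Q=2: -259; Q=3: -264; Q=4: -268; Q=5: -271; Q=6: -281; Q=7: -302; Q=8: -340; Q=9: -403.
Profit is highest at Q = 0. Equivalently, the lowest AVC in the table is 156/6 ≈ ¥26 at Q = 6, and P = ¥12 falls below it — price never covers variable cost, so the firm shuts down and loses only its fixed cost.

Q = 0 (shut down); profit = -¥197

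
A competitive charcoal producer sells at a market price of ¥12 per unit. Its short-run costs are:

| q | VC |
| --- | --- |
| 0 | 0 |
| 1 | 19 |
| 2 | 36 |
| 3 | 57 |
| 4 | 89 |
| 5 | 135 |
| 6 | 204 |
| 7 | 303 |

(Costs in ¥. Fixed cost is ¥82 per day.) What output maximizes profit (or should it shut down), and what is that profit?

q = 0 (shut down); profit = -¥82

Profit at each row (π = 12q − TC): q=0: -82; q=1: -89; q=2: -94; q=3: -103; q=4: -123; q=5: -157; q=6: -214; q=7: -301.
Profit is highest at q = 0. Equivalently, the lowest AVC in the table is 36/2 ≈ ¥18 at q = 2, and P = ¥12 falls below it — price never covers variable cost, so the firm shuts down and loses only its fixed cost.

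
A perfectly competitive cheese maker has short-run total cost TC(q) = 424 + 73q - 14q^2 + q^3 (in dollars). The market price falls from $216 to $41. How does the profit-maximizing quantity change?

AVC = 73 - 14q + q^2, minimized at q = 7 where min AVC = $24. MC = 73 - 28q + 3q^2.
With P = $216 above the shutdown price, P = MC gives q = 13.
At P = $41 ≥ min AVC, set P = MC: q = 8. The firm stays open but cuts output.

Output falls from 13 to 8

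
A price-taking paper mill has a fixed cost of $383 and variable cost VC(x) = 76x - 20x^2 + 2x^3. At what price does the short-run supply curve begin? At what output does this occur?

$26 per unit, at x = 5

The firm shuts down when price falls below the minimum of average variable cost. AVC = VC/x = 76 - 20x + 2x^2.
At the minimum of AVC, MC = AVC. MC = 76 - 40x + 6x^2; setting MC = AVC gives 4x^2 - 20x = 0, so x = 5. min AVC = 26.
For P < $26 the firm produces nothing.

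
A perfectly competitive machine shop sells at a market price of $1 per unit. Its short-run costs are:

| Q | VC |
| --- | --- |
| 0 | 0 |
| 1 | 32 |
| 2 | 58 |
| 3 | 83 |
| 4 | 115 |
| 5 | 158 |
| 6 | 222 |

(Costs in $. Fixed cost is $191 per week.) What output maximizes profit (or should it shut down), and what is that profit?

Q = 0 (shut down); profit = -$191

Tabulate TR − TC: Q=0: -191; Q=1: -222; Q=2: -247; Q=3: -271; Q=4: -302; Q=5: -344; Q=6: -407.
Profit is highest at Q = 0. Equivalently, the lowest AVC in the table is 83/3 ≈ $27.67 at Q = 3, and P = $1 falls below it — price never covers variable cost, so the firm shuts down and loses only its fixed cost.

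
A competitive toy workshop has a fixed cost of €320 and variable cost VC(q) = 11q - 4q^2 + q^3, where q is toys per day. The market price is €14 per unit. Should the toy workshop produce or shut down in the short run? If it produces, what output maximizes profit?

Produce at q = 3

From TC, MC = TC'(q) = 11 - 8q + 3q^2 and AVC = VC/q = 11 - 4q + q^2.
The AVC parabola has its vertex at q = 4/2 = 2, where AVC = 11 - 4·2 + 2^2 = €7.
Since P = €14 ≥ min AVC = €7, price covers variable cost and the firm should produce.
Set P = MC: 14 = 11 - 8q + 3q^2 → -3 - 8q + 3q^2 = 0. The roots are q = -1/3 and q = 3; the profit-maximizing output is on the rising part of MC, so q* = 3.
Check: AVC at q = 3 is €8 ≤ P, so revenue covers variable cost.
Profit = P·q − TC = 14·3 − 344 = -€302, a loss, but smaller than the €320 fixed cost the firm would lose by shutting down.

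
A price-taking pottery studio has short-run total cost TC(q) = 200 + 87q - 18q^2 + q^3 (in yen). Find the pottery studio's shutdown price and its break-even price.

AVC = 87 - 18q + q^2; minimized at q = 9, giving min AVC = ¥6. That is the shutdown price.
ATC = 200/q + 87 - 18q + q^2. Setting dATC/dq = −200/q^2 − 18 + 2q = 0 gives q = 10 (since 2·10^3 − 18·10^2 = 200).
min ATC = 200/10 + 87 − 18·10 + 10^2 = ¥27. That is the break-even price.
For ¥6 ≤ P < ¥27 the firm produces at a loss; below ¥6 it shuts down.

Shutdown price = ¥6; break-even price = ¥27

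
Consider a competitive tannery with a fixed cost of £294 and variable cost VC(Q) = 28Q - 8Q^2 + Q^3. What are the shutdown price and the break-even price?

AVC = 28 - 8Q + Q^2; minimized at Q = 4, giving min AVC = £12. That is the shutdown price.
ATC = 294/Q + 28 - 8Q + Q^2. Setting dATC/dQ = −294/Q^2 − 8 + 2Q = 0 gives Q = 7 (since 2·7^3 − 8·7^2 = 294).
min ATC = 294/7 + 28 − 8·7 + 7^2 = £63. That is the break-even price.
For £12 ≤ P < £63 the firm produces at a loss; below £12 it shuts down.

Shutdown price = £12; break-even price = £63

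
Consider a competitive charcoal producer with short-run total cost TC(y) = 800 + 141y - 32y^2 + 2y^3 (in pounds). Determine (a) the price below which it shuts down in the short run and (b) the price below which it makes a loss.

Shutdown price = min AVC. AVC = 141 - 32y + 2y^2, with vertex at y = 8 and minimum £13.
ATC = 800/y + 141 - 32y + 2y^2. Setting dATC/dy = −800/y^2 − 32 + 4y = 0 gives y = 10 (since 4·10^3 − 32·10^2 = 800).
min ATC = 800/10 + 141 − 32·10 + 2·10^2 = £101. That is the break-even price.
Between these two prices the firm operates at a loss; above £101 it earns a profit.

Shutdown price = £13; break-even price = £101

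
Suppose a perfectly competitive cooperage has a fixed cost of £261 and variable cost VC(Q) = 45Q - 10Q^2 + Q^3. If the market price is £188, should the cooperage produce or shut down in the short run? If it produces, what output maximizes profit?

From TC, MC = TC'(Q) = 45 - 20Q + 3Q^2 and AVC = VC/Q = 45 - 10Q + Q^2.
AVC is minimized where dAVC/dQ = -10 + 2Q = 0, at Q = 5; min AVC = 45 - 10·5 + 5^2 = £20.
Since P = £188 ≥ min AVC = £20, price covers variable cost and the firm should produce.
Set P = MC: 188 = 45 - 20Q + 3Q^2 → -143 - 20Q + 3Q^2 = 0. The roots are Q = -13/3 and Q = 11; the profit-maximizing output is on the rising part of MC, so Q* = 11.
Check: AVC at Q = 11 is £56 ≤ P, so revenue covers variable cost.
Profit = P·Q − TC = 188·11 − 877 = £1191.

Produce at Q = 11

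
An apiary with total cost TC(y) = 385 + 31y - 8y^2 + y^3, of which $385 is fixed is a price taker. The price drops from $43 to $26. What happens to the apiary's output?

Output falls from 6 to 5

AVC = 31 - 8y + y^2, minimized at y = 4 where min AVC = $15. MC = 31 - 16y + 3y^2.
At P = $43 ≥ min AVC, set P = MC on the rising branch: y = 6.
At P = $26 ≥ min AVC, set P = MC: y = 5. The firm stays open but cuts output.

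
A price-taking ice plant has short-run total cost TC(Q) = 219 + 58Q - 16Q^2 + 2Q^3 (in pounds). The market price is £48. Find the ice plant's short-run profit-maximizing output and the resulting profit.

Profit = -£119 at Q = 5

AVC = 58 - 16Q + 2Q^2; min AVC = £26 at Q = 4. Since P = £48 ≥ min AVC, the firm produces.
With MC = 58 - 32Q + 6Q^2, P = MC on the upward-sloping part at Q* = 5.
TR = 48·5 = 240. TC = 219 + 140 = 359. Profit = 240 − 359 = -£119.
That loss of £119 beats the £219 the firm would lose by shutting down; producing recovers £100 of fixed cost.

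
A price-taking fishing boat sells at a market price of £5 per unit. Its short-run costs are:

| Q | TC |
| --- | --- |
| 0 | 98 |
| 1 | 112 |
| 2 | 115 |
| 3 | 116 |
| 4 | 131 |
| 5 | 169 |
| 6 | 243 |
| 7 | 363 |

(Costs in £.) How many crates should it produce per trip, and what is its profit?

Tabulate TR − TC: Q=0: -98; Q=1: -107; Q=2: -105; Q=3: -101; Q=4: -111; Q=5: -144; Q=6: -213; Q=7: -328.
Profit is highest at Q = 0. Equivalently, the lowest AVC in the table is 18/3 ≈ £6 at Q = 3, and P = £5 falls below it — price never covers variable cost, so the firm shuts down and loses only its fixed cost.

Q = 0 (shut down); profit = -£98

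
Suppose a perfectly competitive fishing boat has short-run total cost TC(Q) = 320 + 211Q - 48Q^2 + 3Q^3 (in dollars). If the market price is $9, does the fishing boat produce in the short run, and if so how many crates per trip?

From TC, MC = TC'(Q) = 211 - 96Q + 9Q^2 and AVC = VC/Q = 211 - 48Q + 3Q^2.
The AVC parabola has its vertex at Q = 48/6 = 8, where AVC = 211 - 48·8 + 3·8^2 = $19.
With P < min AVC ($9 < $19), every unit sold adds to the loss.
Best response: produce nothing and absorb the $320 fixed cost.

Shut down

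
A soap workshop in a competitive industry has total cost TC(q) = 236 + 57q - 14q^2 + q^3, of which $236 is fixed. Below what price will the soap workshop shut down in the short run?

$8 per unit

The firm shuts down when price falls below the minimum of average variable cost. AVC = VC/q = 57 - 14q + q^2.
At the minimum of AVC, MC = AVC. MC = 57 - 28q + 3q^2; setting MC = AVC gives 2q^2 - 14q = 0, so q = 7. min AVC = 8.
The firm shuts down for any P below $8.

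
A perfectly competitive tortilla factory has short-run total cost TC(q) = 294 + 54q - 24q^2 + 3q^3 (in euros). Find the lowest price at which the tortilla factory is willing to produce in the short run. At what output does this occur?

€6 per unit, at q = 4

Short-run supply begins at min AVC. From VC = 54q - 24q^2 + 3q^3, AVC = 54 - 24q + 3q^2.
dAVC/dq = -24 + 6q = 0 gives q = 4. min AVC = 54 - 24·4 + 3·4^2 = 6.
So the shutdown price is €6.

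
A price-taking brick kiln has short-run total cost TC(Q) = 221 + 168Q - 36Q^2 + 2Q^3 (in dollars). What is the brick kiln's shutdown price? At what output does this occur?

Short-run supply begins at min AVC. From VC = 168Q - 36Q^2 + 2Q^3, AVC = 168 - 36Q + 2Q^2.
At the minimum of AVC, MC = AVC. MC = 168 - 72Q + 6Q^2; setting MC = AVC gives 4Q^2 - 36Q = 0, so Q = 9. min AVC = 6.
The firm shuts down for any P below $6.

$6 per unit, at Q = 9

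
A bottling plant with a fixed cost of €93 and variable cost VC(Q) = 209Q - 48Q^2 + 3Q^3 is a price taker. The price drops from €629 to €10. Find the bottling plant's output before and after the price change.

AVC = 209 - 48Q + 3Q^2, minimized at Q = 8 where min AVC = €17. MC = 209 - 96Q + 9Q^2.
At P = €629 ≥ min AVC, set P = MC on the rising branch: Q = 14.
At P = €10 < min AVC = €17, price no longer covers variable cost at any output, so the firm shuts down: Q = 0.

Output falls from 14 to 0 (the firm shuts down)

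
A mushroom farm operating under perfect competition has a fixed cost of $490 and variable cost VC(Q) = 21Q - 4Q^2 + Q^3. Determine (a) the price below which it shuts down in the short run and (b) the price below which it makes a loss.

Shutdown price = $17; break-even price = $112

AVC = 21 - 4Q + Q^2; minimized at Q = 2, giving min AVC = $17. That is the shutdown price.
ATC = 490/Q + 21 - 4Q + Q^2. Setting dATC/dQ = −490/Q^2 − 4 + 2Q = 0 gives Q = 7 (since 2·7^3 − 4·7^2 = 490).
min ATC = 490/7 + 21 − 4·7 + 7^2 = $112. That is the break-even price.
For $17 ≤ P < $112 the firm produces at a loss; below $17 it shuts down.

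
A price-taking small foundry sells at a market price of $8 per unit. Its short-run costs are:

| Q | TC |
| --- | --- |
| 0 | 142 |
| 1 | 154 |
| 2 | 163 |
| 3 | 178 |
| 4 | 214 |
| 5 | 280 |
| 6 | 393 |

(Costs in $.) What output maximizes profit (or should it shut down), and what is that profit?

Q = 0 (shut down); profit = -$142

Compute π = P·Q − TC at each output: Q=0: -142; Q=1: -146; Q=2: -147; Q=3: -154; Q=4: -182; Q=5: -240; Q=6: -345.
Profit is highest at Q = 0. Equivalently, the lowest AVC in the table is 21/2 ≈ $10.50 at Q = 2, and P = $8 falls below it — price never covers variable cost, so the firm shuts down and loses only its fixed cost.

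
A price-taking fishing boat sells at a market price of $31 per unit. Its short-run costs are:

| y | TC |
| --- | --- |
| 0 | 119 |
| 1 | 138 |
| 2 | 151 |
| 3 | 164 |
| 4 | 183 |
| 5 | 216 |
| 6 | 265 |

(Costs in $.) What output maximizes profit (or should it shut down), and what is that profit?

y = 4; profit = -$59

Profit at each row (π = 31y − TC): y=0: -119; y=1: -107; y=2: -89; y=3: -71; y=4: -59; y=5: -61; y=6: -79.
Profit is maximized at y = 4. AVC there is 64/4 = $16 ≤ P, so producing beats shutting down (which would give -$119).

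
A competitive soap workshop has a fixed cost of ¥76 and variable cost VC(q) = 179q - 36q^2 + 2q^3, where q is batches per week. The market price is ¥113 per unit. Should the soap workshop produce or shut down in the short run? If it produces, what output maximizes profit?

Strip out fixed cost: VC = 179q - 36q^2 + 2q^3. Then AVC = 179 - 36q + 2q^2 and MC = 179 - 72q + 6q^2.
AVC hits its minimum where MC = AVC, at q = 9, giving min AVC = 179 - 36·9 + 2·9^2 = ¥17.
P = ¥113 exceeds min AVC = ¥17, so the firm stays open.
P = MC gives 66 - 72q + 6q^2 = 0, with roots 1 and 11. Take the larger (rising MC): q* = 11.
Check: AVC at q = 11 is ¥25 ≤ P, so revenue covers variable cost.
Profit = P·q − TC = 113·11 − 351 = ¥892.

Produce at q = 11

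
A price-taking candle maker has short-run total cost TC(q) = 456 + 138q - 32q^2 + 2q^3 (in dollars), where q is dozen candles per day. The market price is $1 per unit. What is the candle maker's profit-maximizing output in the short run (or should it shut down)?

From TC, MC = TC'(q) = 138 - 64q + 6q^2 and AVC = VC/q = 138 - 32q + 2q^2.
AVC is minimized where dAVC/dq = -32 + 4q = 0, at q = 8; min AVC = 138 - 32·8 + 2·8^2 = $10.
Since P = $1 < min AVC = $10, price fails to cover variable cost at any output.
Best response: produce nothing and absorb the $456 fixed cost.

Shut down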